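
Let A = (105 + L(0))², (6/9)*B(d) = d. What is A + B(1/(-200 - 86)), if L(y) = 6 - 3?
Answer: 6671805/572 ≈ 11664.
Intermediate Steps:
B(d) = 3*d/2
L(y) = 3
A = 11664 (A = (105 + 3)² = 108² = 11664)
A + B(1/(-200 - 86)) = 11664 + 3/(2*(-200 - 86)) = 11664 + (3/2)/(-286) = 11664 + (3/2)*(-1/286) = 11664 - 3/572 = 6671805/572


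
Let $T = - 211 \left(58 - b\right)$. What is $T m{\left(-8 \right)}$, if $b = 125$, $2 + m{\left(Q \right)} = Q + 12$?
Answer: $28274$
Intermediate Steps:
$m{\left(Q \right)} = 10 + Q$ ($m{\left(Q \right)} = -2 + \left(Q + 12\right) = -2 + \left(12 + Q\right) = 10 + Q$)
$T = 14137$ ($T = - 211 \left(58 - 125\right) = \left(-211\right) \left(-67\right) = 14137$)
$T m{\left(-8 \right)} = 14137 \left(10 - 8\right) = 14137 \cdot 2 = 28274$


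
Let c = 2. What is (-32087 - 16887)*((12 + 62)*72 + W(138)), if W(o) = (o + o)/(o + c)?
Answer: -9136050726/35 ≈ -2.6103e+8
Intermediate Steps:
W(o) = 2*o/(2 + o) (W(o) = (o + o)/(o + 2) = (2*o)/(2 + o) = 2*o/(2 + o))
(-32087 - 16887)*((12 + 62)*72 + W(138)) = (-32087 - 16887)*((12 + 62)*72 + 2*138/(2 + 138)) = -48974*(74*72 + 2*138/140) = -48974*(5328 + 2*138*(1/140)) = -48974*(5328 + 69/35) = -48974*186549/35 = -9136050726/35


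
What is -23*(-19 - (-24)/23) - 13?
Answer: 400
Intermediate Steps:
-23*(-19 - (-24)/23) - 13 = -23*(-19 - 1*(-24/23)) - 13 = -23*(-19 + 24/23) - 13 = -23*(-413/23) - 13 = 413 - 13 = 400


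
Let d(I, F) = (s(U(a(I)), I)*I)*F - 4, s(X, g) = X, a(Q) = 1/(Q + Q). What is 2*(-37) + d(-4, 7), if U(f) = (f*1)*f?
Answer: -1255/16 ≈ -78.438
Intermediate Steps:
a(Q) = 1/(2*Q)
U(f) = f² (U(f) = f*f = f²)
d(I, F) = -4 + F/(4*I) (d(I, F) = ((1/(2*I))²*I)*F - 4 = ((1/(4*I²))*I)*F - 4 = (1/(4*I))*F - 4 = F/(4*I) - 4 = -4 + F/(4*I))
2*(-37) + d(-4, 7) = 2*(-37) + (-4 + (¼)*7/(-4)) = -74 + (-4 + (¼)*7*(-¼)) = -74 + (-4 - 7/16) = -74 - 71/16 = -1255/16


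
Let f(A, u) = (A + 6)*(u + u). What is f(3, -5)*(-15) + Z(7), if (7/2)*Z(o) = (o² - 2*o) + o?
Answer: 1362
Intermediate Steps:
f(A, u) = 2*u*(6 + A) (f(A, u) = (6 + A)*(2*u) = 2*u*(6 + A))
Z(o) = -2*o/7 + 2*o²/7 (Z(o) = 2*((o² - 2*o) + o)/7 = 2*(o² - o)/7 = -2*o/7 + 2*o²/7)
f(3, -5)*(-15) + Z(7) = (2*(-5)*(6 + 3))*(-15) + (2/7)*7*(-1 + 7) = (2*(-5)*9)*(-15) + (2/7)*7*6 = -90*(-15) + 12 = 1350 + 12 = 1362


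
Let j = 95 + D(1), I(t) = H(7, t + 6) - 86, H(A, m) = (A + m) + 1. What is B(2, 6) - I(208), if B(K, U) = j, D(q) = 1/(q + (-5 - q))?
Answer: -206/5 ≈ -41.200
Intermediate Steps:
H(A, m) = 1 + A + m
D(q) = -⅕ (D(q) = 1/(-5) = -⅕)
I(t) = -72 + t (I(t) = (1 + 7 + (t + 6)) - 86 = (1 + 7 + (6 + t)) - 86 = (14 + t) - 86 = -72 + t)
j = 474/5 (j = 95 - ⅕ = 474/5 ≈ 94.800)
B(K, U) = 474/5
B(2, 6) - I(208) = 474/5 - (-72 + 208) = 474/5 - 1*136 = 474/5 - 136 = -206/5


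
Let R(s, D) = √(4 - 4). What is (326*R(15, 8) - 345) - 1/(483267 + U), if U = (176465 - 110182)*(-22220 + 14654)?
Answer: -172849799294/501013911 ≈ -345.00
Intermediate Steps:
U = -501497178 (U = 66283*(-7566) = -501497178)
R(s, D) = 0 (R(s, D) = √0 = 0)
(326*R(15, 8) - 345) - 1/(483267 + U) = (326*0 - 345) - 1/(483267 - 501497178) = (0 - 345) - 1/(-501013911) = -345 - 1*(-1/501013911) = -345 + 1/501013911 = -172849799294/501013911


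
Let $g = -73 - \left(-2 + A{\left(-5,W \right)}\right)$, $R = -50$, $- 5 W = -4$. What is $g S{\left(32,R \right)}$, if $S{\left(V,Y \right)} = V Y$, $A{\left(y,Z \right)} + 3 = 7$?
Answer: $120000$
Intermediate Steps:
$W = \frac{4}{5}$ ($W = \left(- \frac{1}{5}\right) \left(-4\right) = \frac{4}{5} \approx 0.8$)
$A{\left(y,Z \right)} = 4$ ($A{\left(y,Z \right)} = -3 + 7 = 4$)
$g = -75$ ($g = -73 + \left(2 - 4\right) = -73 - 2 = -75$)
$g S{\left(32,R \right)} = - 75 \cdot 32 \left(-50\right) = \left(-75\right) \left(-1600\right) = 120000$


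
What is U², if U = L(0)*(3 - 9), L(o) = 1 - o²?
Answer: 36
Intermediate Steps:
U = -6 (U = (1 - 1*0²)*(3 - 9) = (1 - 1*0)*(-6) = (1 + 0)*(-6) = 1*(-6) = -6)
U² = (-6)² = 36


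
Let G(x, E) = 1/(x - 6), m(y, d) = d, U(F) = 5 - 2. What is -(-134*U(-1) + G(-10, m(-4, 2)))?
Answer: 6433/16 ≈ 402.06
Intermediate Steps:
U(F) = 3
G(x, E) = 1/(-6 + x)
-(-134*U(-1) + G(-10, m(-4, 2))) = -(-134*3 + 1/(-6 - 10)) = -(-402 + 1/(-16)) = -(-402 - 1/16) = -1*(-6433/16) = 6433/16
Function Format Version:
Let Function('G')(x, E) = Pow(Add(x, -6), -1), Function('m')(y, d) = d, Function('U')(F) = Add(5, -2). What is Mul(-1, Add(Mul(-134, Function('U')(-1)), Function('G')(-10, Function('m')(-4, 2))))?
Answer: Rational(6433, 16) ≈ 402.06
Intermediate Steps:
Function('U')(F) = 3
Function('G')(x, E) = Pow(Add(-6, x), -1)
Mul(-1, Add(Mul(-134, Function('U')(-1)), Function('G')(-10, Function('m')(-4, 2)))) = Mul(-1, Add(Mul(-134, 3), Pow(Add(-6, -10), -1))) = Mul(-1, Add(-402, Pow(-16, -1))) = Mul(-1, Add(-402, Rational(-1, 16))) = Mul(-1, Rational(-6433, 16)) = Rational(6433, 16)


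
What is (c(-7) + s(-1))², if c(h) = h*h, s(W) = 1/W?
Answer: 2304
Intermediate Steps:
c(h) = h²
(c(-7) + s(-1))² = ((-7)² + 1/(-1))² = (49 - 1)² = 48² = 2304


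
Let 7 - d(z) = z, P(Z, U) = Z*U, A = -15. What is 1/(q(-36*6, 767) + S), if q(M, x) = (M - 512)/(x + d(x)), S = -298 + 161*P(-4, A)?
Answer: 1/9258 ≈ 0.00010801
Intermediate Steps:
P(Z, U) = U*Z
d(z) = 7 - z
S = 9362 (S = -298 + 161*(-15*(-4)) = -298 + 161*60 = -298 + 9660 = 9362)
q(M, x) = -512/7 + M/7 (q(M, x) = (M - 512)/(x + (7 - x)) = (-512 + M)/7 = (-512 + M)*(⅐) = -512/7 + M/7)
1/(q(-36*6, 767) + S) = 1/((-512/7 + (-36*6)/7) + 9362) = 1/((-512/7 + (⅐)*(-216)) + 9362) = 1/((-512/7 - 216/7) + 9362) = 1/(-104 + 9362) = 1/9258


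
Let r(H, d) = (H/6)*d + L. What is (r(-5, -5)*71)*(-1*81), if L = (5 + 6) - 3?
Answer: -139941/2 ≈ -69971.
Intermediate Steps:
L = 8 (L = 11 - 3 = 8)
r(H, d) = 8 + H*d/6 (r(H, d) = (H/6)*d + 8 = H*d/6 + 8 = 8 + H*d/6)
(r(-5, -5)*71)*(-1*81) = ((8 + (⅙)*(-5)*(-5))*71)*(-1*81) = ((8 + 25/6)*71)*(-81) = ((73/6)*71)*(-81) = (5183/6)*(-81) = -139941/2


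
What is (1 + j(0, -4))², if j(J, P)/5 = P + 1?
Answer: 196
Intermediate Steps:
j(J, P) = 5 + 5*P (j(J, P) = 5*(P + 1) = 5*(1 + P) = 5 + 5*P)
(1 + j(0, -4))² = (1 + (5 + 5*(-4)))² = (1 + (5 - 20))² = (1 - 15)² = (-14)² = 196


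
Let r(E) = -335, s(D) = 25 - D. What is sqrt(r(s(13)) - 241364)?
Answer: I*sqrt(241699) ≈ 491.63*I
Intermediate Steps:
sqrt(r(s(13)) - 241364) = sqrt(-335 - 241364) = sqrt(-241699) = I*sqrt(241699)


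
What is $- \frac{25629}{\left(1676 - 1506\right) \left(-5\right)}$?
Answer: $\frac{25629}{850} \approx 30.152$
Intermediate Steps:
$- \frac{25629}{\left(1676 - 1506\right) \left(-5\right)} = - \frac{25629}{170 \left(-5\right)} = - \frac{25629}{-850} = \left(-25629\right) \left(- \frac{1}{850}\right) = \frac{25629}{850}$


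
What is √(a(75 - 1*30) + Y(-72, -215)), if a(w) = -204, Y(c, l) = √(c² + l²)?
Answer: √(-204 + √51409) ≈ 4.7682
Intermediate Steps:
√(a(75 - 1*30) + Y(-72, -215)) = √(-204 + √((-72)² + (-215)²)) = √(-204 + √(5184 + 46225)) = √(-204 + √51409)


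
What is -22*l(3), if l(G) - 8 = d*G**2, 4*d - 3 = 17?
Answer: -1166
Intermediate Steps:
d = 5 (d = 3/4 + (1/4)*17 = 3/4 + 17/4 = 5)
l(G) = 8 + 5*G**2
-22*l(3) = -22*(8 + 5*3**2) = -22*(8 + 5*9) = -22*(8 + 45) = -22*53 = -1166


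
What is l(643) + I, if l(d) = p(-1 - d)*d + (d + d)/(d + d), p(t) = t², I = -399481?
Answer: 266275768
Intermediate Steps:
l(d) = 1 + d*(-1 - d)² (l(d) = (-1 - d)²*d + (d + d)/(d + d) = d*(-1 - d)² + (2*d)/((2*d)) = d*(-1 - d)² + (2*d)*(1/(2*d)) = d*(-1 - d)² + 1 = 1 + d*(-1 - d)²)
l(643) + I = (1 + 643*(1 + 643)²) - 399481 = (1 + 643*644²) - 399481 = (1 + 643*414736) - 399481 = (1 + 266675248) - 399481 = 266675249 - 399481 = 266275768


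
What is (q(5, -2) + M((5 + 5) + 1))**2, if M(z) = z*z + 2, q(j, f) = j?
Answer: 16384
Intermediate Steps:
M(z) = 2 + z**2 (M(z) = z**2 + 2 = 2 + z**2)
(q(5, -2) + M((5 + 5) + 1))**2 = (5 + (2 + ((5 + 5) + 1)**2))**2 = (5 + (2 + (10 + 1)**2))**2 = (5 + (2 + 11**2))**2 = (5 + (2 + 121))**2 = (5 + 123)**2 = 128**2 = 16384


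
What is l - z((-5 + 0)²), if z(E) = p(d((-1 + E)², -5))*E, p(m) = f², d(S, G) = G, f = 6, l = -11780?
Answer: -12680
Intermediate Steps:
p(m) = 36 (p(m) = 6² = 36)
z(E) = 36*E
l - z((-5 + 0)²) = -11780 - 36*(-5 + 0)² = -11780 - 36*(-5)² = -11780 - 36*25 = -11780 - 1*900 = -11780 - 900 = -12680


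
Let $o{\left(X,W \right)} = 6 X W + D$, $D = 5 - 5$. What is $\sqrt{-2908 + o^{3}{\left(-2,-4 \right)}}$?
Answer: $2 \sqrt{26921} \approx 328.15$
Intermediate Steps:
$D = 0$ ($D = 5 - 5 = 0$)
$o{\left(X,W \right)} = 6 W X$ ($o{\left(X,W \right)} = 6 X W + 0 = 6 W X + 0 = 6 W X$)
$\sqrt{-2908 + o^{3}{\left(-2,-4 \right)}} = \sqrt{-2908 + \left(6 \left(-4\right) \left(-2\right)\right)^{3}} = \sqrt{-2908 + 48^{3}} = \sqrt{-2908 + 110592} = \sqrt{107684} = 2 \sqrt{26921}$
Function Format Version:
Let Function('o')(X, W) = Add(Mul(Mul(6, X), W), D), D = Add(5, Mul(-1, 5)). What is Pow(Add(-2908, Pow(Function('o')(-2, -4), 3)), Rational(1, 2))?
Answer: Mul(2, Pow(26921, Rational(1, 2))) ≈ 328.15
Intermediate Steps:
D = 0 (D = Add(5, -5) = 0)
Function('o')(X, W) = Mul(6, W, X) (Function('o')(X, W) = Add(Mul(Mul(6, X), W), 0) = Add(Mul(6, W, X), 0) = Mul(6, W, X))
Pow(Add(-2908, Pow(Function('o')(-2, -4), 3)), Rational(1, 2)) = Pow(Add(-2908, Pow(Mul(6, -4, -2), 3)), Rational(1, 2)) = Pow(Add(-2908, Pow(48, 3)), Rational(1, 2)) = Pow(Add(-2908, 110592), Rational(1, 2)) = Pow(107684, Rational(1, 2)) = Mul(2, Pow(26921, Rational(1, 2)))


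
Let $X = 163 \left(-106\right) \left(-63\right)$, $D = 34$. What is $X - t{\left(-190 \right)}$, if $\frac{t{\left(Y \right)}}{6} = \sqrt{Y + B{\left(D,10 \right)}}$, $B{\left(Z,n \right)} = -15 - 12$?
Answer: $1088514 - 6 i \sqrt{217} \approx 1.0885 \cdot 10^{6} - 88.385 i$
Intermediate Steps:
$B{\left(Z,n \right)} = -27$ ($B{\left(Z,n \right)} = -15 - 12 = -27$)
$t{\left(Y \right)} = 6 \sqrt{-27 + Y}$ ($t{\left(Y \right)} = 6 \sqrt{Y - 27} = 6 \sqrt{-27 + Y}$)
$X = 1088514$ ($X = \left(-17278\right) \left(-63\right) = 1088514$)
$X - t{\left(-190 \right)} = 1088514 - 6 \sqrt{-27 - 190} = 1088514 - 6 \sqrt{-217} = 1088514 - 6 i \sqrt{217}$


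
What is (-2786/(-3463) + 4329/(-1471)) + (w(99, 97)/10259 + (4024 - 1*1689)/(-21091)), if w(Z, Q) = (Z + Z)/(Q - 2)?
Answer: -235483717255999616/104710677859936015 ≈ -2.2489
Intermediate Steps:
w(Z, Q) = 2*Z/(-2 + Q) (w(Z, Q) = (2*Z)/(-2 + Q) = 2*Z/(-2 + Q))
(-2786/(-3463) + 4329/(-1471)) + (w(99, 97)/10259 + (4024 - 1*1689)/(-21091)) = (-2786/(-3463) + 4329/(-1471)) + ((2*99/(-2 + 97))/10259 + (4024 - 1*1689)/(-21091)) = (-2786*(-1/3463) + 4329*(-1/1471)) + ((2*99/95)*(1/10259) + (4024 - 1689)*(-1/21091)) = (2786/3463 - 4329/1471) + ((2*99*(1/95))*(1/10259) + 2335*(-1/21091)) = -10893121/5094073 + ((198/95)*(1/10259) - 2335/21091) = -10893121/5094073 + (198/974605 - 2335/21091) = -10893121/5094073 - 2271526657/20555394055 = -235483717255999616/104710677859936015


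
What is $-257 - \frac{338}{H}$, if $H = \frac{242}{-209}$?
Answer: $\frac{384}{11} \approx 34.909$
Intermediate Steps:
$H = - \frac{22}{19}$ ($H = 242 \left(- \frac{1}{209}\right) = - \frac{22}{19} \approx -1.1579$)
$-257 - \frac{338}{H} = -257 - \frac{338}{- \frac{22}{19}} = -257 - - \frac{3211}{11} = -257 + \frac{3211}{11} = \frac{384}{11}$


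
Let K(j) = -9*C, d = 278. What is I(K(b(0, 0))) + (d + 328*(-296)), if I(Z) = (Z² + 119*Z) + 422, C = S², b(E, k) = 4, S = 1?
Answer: -97378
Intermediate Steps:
C = 1 (C = 1² = 1)
K(j) = -9 (K(j) = -9*1 = -9)
I(Z) = 422 + Z² + 119*Z
I(K(b(0, 0))) + (d + 328*(-296)) = (422 + (-9)² + 119*(-9)) + (278 + 328*(-296)) = (422 + 81 - 1071) + (278 - 97088) = -568 - 96810 = -97378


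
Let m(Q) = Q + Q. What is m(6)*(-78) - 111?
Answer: -1047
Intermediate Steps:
m(Q) = 2*Q
m(6)*(-78) - 111 = (2*6)*(-78) - 111 = 12*(-78) - 111 = -936 - 111 = -1047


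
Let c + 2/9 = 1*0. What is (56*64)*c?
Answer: -7168/9 ≈ -796.44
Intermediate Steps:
c = -2/9 (c = -2/9 + 1*0 = -2/9 + 0 = -2/9 ≈ -0.22222)
(56*64)*c = (56*64)*(-2/9) = 3584*(-2/9) = -7168/9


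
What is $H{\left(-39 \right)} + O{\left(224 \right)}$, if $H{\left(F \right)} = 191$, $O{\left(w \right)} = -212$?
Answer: $-21$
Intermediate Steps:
$H{\left(-39 \right)} + O{\left(224 \right)} = 191 - 212 = -21$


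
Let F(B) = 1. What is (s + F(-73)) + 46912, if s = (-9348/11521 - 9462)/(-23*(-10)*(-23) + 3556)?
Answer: 3810200992/81209 ≈ 46918.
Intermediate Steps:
s = 443175/81209 (s = (-9348*1/11521 - 9462)/(230*(-23) + 3556) = (-228/281 - 9462)/(-5290 + 3556) = -2659050/281/(-1734) = -2659050/281*(-1/1734) = 443175/81209 ≈ 5.4572)
(s + F(-73)) + 46912 = (443175/81209 + 1) + 46912 = 524384/81209 + 46912 = 3810200992/81209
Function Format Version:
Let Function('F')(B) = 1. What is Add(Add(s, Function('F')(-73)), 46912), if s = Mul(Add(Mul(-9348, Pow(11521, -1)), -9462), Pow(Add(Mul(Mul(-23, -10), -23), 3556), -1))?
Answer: Rational(3810200992, 81209) ≈ 46918.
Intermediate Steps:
s = Rational(443175, 81209) (s = Mul(Add(Mul(-9348, Rational(1, 11521)), -9462), Pow(Add(Mul(230, -23), 3556), -1)) = Mul(Add(Rational(-228, 281), -9462), Pow(Add(-5290, 3556), -1)) = Mul(Rational(-2659050, 281), Pow(-1734, -1)) = Mul(Rational(-2659050, 281), Rational(-1, 1734)) = Rational(443175, 81209) ≈ 5.4572)
Add(Add(s, Function('F')(-73)), 46912) = Add(Add(Rational(443175, 81209), 1), 46912) = Add(Rational(524384, 81209), 46912) = Rational(3810200992, 81209)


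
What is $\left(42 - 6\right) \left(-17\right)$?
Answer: $-612$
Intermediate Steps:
$\left(42 - 6\right) \left(-17\right) = 36 \left(-17\right) = -612$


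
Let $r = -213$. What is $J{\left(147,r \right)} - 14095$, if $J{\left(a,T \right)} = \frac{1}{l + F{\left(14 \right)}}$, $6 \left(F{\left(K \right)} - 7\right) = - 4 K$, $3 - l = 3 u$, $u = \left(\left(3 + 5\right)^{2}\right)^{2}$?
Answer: $- \frac{519569893}{36862} \approx -14095.0$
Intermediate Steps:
$u = 4096$ ($u = \left(8^{2}\right)^{2} = 64^{2} = 4096$)
$l = -12285$ ($l = 3 - 3 \cdot 4096 = 3 - 12288 = -12285$)
$F{\left(K \right)} = 7 - \frac{2 K}{3}$ ($F{\left(K \right)} = 7 + \frac{\left(-4\right) K}{6} = 7 - \frac{2 K}{3}$)
$J{\left(a,T \right)} = - \frac{3}{36862}$ ($J{\left(a,T \right)} = \frac{1}{-12285 + \left(7 - \frac{28}{3}\right)} = \frac{1}{-12285 - \frac{7}{3}} = \frac{1}{- \frac{36862}{3}} = - \frac{3}{36862}$)
$J{\left(147,r \right)} - 14095 = - \frac{3}{36862} - 14095 = - \frac{519569893}{36862}$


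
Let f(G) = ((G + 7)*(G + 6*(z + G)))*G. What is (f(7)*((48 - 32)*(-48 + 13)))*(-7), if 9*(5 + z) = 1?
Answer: 22665440/3 ≈ 7.5551e+6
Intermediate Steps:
z = -44/9 (z = -5 + (1/9)*1 = -5 + 1/9 = -44/9 ≈ -4.8889)
f(G) = G*(7 + G)*(-88/3 + 7*G) (f(G) = ((G + 7)*(G + 6*(-44/9 + G)))*G = ((7 + G)*(G + (-88/3 + 6*G)))*G = ((7 + G)*(-88/3 + 7*G))*G = G*(7 + G)*(-88/3 + 7*G))
(f(7)*((48 - 32)*(-48 + 13)))*(-7) = (((1/3)*7*(-616 + 21*7**2 + 59*7))*((48 - 32)*(-48 + 13)))*(-7) = (((1/3)*7*(-616 + 21*49 + 413))*(16*(-35)))*(-7) = (((1/3)*7*(-616 + 1029 + 413))*(-560))*(-7) = (((1/3)*7*826)*(-560))*(-7) = ((5782/3)*(-560))*(-7) = -3237920/3*(-7) = 22665440/3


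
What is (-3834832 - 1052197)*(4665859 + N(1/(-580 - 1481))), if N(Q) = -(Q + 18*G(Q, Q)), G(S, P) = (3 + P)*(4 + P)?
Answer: -10761427915281090292/471969 ≈ -2.2801e+13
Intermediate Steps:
N(Q) = -216 - 127*Q - 18*Q**2 (N(Q) = -(Q + 18*(12 + Q**2 + 7*Q)) = -(Q + (216 + 18*Q**2 + 126*Q)) = -(216 + 18*Q**2 + 127*Q) = -216 - 127*Q - 18*Q**2)
(-3834832 - 1052197)*(4665859 + N(1/(-580 - 1481))) = (-3834832 - 1052197)*(4665859 + (-216 - 127/(-580 - 1481) - 18/(-580 - 1481)**2)) = -4887029*(4665859 + (-216 - 127/(-2061) - 18*(1/(-2061))**2)) = -4887029*(4665859 + (-216 - 127*(-1/2061) - 18*(-1/2061)**2)) = -4887029*(4665859 + (-216 + 127/2061 - 18*1/4247721)) = -4887029*(4665859 + (-216 + 127/2061 - 2/471969)) = -4887029*(4665859 - 101916223/471969) = -4887029*2202038890148/471969 = -10761427915281090292/471969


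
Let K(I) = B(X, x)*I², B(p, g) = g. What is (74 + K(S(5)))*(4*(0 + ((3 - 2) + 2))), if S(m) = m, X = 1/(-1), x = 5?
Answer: 2388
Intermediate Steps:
X = -1 (X = 1*(-1) = -1)
K(I) = 5*I²
(74 + K(S(5)))*(4*(0 + ((3 - 2) + 2))) = (74 + 5*5²)*(4*(0 + ((3 - 2) + 2))) = (74 + 5*25)*(4*(0 + (1 + 2))) = (74 + 125)*(4*(0 + 3)) = 199*(4*3) = 199*12 = 2388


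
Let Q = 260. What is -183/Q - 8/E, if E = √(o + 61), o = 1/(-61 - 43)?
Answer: -183/260 - 16*√164918/6343 ≈ -1.7282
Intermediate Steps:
o = -1/104 (o = 1/(-104) = -1/104 ≈ -0.0096154)
E = √164918/52 (E = √(-1/104 + 61) = √(6343/104) = √164918/52 ≈ 7.8096)
-183/Q - 8/E = -183/260 - 8*2*√164918/6343 = -183*1/260 - 16*√164918/6343 = -183/260 - 16*√164918/6343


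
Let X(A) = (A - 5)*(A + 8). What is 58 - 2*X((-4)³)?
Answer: -7670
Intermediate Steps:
X(A) = (-5 + A)*(8 + A)
58 - 2*X((-4)³) = 58 - 2*(-40 + ((-4)³)² + 3*(-4)³) = 58 - 2*(-40 + (-64)² + 3*(-64)) = 58 - 2*(-40 + 4096 - 192) = 58 - 2*3864 = 58 - 7728 = -7670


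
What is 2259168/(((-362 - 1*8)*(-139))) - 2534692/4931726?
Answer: 2752809588602/63409667045 ≈ 43.413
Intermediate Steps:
2259168/(((-362 - 1*8)*(-139))) - 2534692/4931726 = 2259168/(((-362 - 8)*(-139))) - 2534692*1/4931726 = 2259168/((-370*(-139))) - 1267346/2465863 = 2259168/51430 - 1267346/2465863 = 2259168*(1/51430) - 1267346/2465863 = 1129584/25715 - 1267346/2465863 = 2752809588602/63409667045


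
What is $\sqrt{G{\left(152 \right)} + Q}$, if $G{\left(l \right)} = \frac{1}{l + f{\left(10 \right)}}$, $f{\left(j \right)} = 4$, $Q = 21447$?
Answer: $\frac{\sqrt{130483587}}{78} \approx 146.45$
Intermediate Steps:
$G{\left(l \right)} = \frac{1}{4 + l}$ ($G{\left(l \right)} = \frac{1}{l + 4} = \frac{1}{4 + l}$)
$\sqrt{G{\left(152 \right)} + Q} = \sqrt{\frac{1}{4 + 152} + 21447} = \sqrt{\frac{1}{156} + 21447} = \sqrt{\frac{3345733}{156}} = \frac{\sqrt{130483587}}{78}$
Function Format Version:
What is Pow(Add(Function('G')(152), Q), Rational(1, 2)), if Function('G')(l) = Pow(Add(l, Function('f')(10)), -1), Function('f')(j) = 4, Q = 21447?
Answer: Mul(Rational(1, 78), Pow(130483587, Rational(1, 2))) ≈ 146.45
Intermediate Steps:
Function('G')(l) = Pow(Add(4, l), -1) (Function('G')(l) = Pow(Add(l, 4), -1) = Pow(Add(4, l), -1))
Pow(Add(Function('G')(152), Q), Rational(1, 2)) = Pow(Add(Pow(Add(4, 152), -1), 21447), Rational(1, 2)) = Pow(Add(Pow(156, -1), 21447), Rational(1, 2)) = Pow(Add(Rational(1, 156), 21447), Rational(1, 2)) = Pow(Rational(3345733, 156), Rational(1, 2)) = Mul(Rational(1, 78), Pow(130483587, Rational(1, 2)))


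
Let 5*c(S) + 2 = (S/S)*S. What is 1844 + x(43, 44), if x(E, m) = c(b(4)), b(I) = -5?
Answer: 9213/5 ≈ 1842.6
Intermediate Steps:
c(S) = -⅖ + S/5 (c(S) = -⅖ + ((S/S)*S)/5 = -⅖ + (1*S)/5 = -⅖ + S/5)
x(E, m) = -7/5 (x(E, m) = -⅖ + (⅕)*(-5) = -⅖ - 1 = -7/5)
1844 + x(43, 44) = 1844 - 7/5 = 9213/5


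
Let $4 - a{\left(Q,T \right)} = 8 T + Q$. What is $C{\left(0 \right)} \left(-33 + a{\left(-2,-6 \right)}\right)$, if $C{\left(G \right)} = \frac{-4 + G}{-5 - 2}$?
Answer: $12$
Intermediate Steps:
$a{\left(Q,T \right)} = 4 - Q - 8 T$ ($a{\left(Q,T \right)} = 4 - \left(8 T + Q\right) = 4 - \left(Q + 8 T\right) = 4 - Q - 8 T$)
$C{\left(G \right)} = \frac{4}{7} - \frac{G}{7}$ ($C{\left(G \right)} = \frac{-4 + G}{-7} = \left(-4 + G\right) \left(- \frac{1}{7}\right) = \frac{4}{7} - \frac{G}{7}$)
$C{\left(0 \right)} \left(-33 + a{\left(-2,-6 \right)}\right) = \left(\frac{4}{7} - 0\right) \left(-33 - -54\right) = \left(\frac{4}{7} + 0\right) \left(-33 + \left(4 + 2 + 48\right)\right) = \frac{4 \left(-33 + 54\right)}{7} = \frac{4}{7} \cdot 21 = 12$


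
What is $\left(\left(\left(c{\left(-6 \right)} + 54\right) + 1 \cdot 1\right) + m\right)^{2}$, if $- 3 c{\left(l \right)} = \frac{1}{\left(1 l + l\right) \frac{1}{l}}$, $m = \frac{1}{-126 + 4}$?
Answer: $\frac{100661089}{33489} \approx 3005.8$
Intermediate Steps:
$m = - \frac{1}{122}$ ($m = \frac{1}{-122} = - \frac{1}{122} \approx -0.0081967$)
$c{\left(l \right)} = - \frac{1}{6}$ ($c{\left(l \right)} = - \frac{1}{3 \frac{1 l + l}{l}} = - \frac{1}{3 \frac{l + l}{l}} = - \frac{1}{3 \frac{2 l}{l}} = - \frac{1}{3 \cdot 2} = \left(- \frac{1}{3}\right) \frac{1}{2} = - \frac{1}{6}$)
$\left(\left(\left(c{\left(-6 \right)} + 54\right) + 1 \cdot 1\right) + m\right)^{2} = \left(\left(\left(- \frac{1}{6} + 54\right) + 1 \cdot 1\right) - \frac{1}{122}\right)^{2} = \left(\left(\frac{323}{6} + 1\right) - \frac{1}{122}\right)^{2} = \left(\frac{329}{6} - \frac{1}{122}\right)^{2} = \left(\frac{10033}{183}\right)^{2} = \frac{100661089}{33489}$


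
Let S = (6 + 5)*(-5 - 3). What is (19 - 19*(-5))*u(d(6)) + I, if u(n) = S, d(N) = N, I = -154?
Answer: -10186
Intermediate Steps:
S = -88 (S = 11*(-8) = -88)
u(n) = -88
(19 - 19*(-5))*u(d(6)) + I = (19 - 19*(-5))*(-88) - 154 = (19 + 95)*(-88) - 154 = 114*(-88) - 154 = -10032 - 154 = -10186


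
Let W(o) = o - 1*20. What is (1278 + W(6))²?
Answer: 1597696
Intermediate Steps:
W(o) = -20 + o (W(o) = o - 20 = -20 + o)
(1278 + W(6))² = (1278 + (-20 + 6))² = (1278 - 14)² = 1264² = 1597696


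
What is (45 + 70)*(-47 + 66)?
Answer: 2185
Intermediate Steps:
(45 + 70)*(-47 + 66) = 115*19 = 2185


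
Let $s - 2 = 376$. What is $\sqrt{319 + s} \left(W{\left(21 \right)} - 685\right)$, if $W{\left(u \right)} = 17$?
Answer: $- 668 \sqrt{697} \approx -17636.0$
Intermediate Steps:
$s = 378$ ($s = 2 + 376 = 378$)
$\sqrt{319 + s} \left(W{\left(21 \right)} - 685\right) = \sqrt{319 + 378} \left(17 - 685\right) = \sqrt{697} \left(-668\right) = - 668 \sqrt{697}$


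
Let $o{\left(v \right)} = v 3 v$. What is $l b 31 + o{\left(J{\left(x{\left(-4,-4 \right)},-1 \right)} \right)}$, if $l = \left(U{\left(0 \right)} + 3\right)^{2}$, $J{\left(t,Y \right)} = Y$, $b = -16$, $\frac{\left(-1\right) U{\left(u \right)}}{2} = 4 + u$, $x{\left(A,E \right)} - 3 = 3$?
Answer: $-12397$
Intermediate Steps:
$x{\left(A,E \right)} = 6$ ($x{\left(A,E \right)} = 3 + 3 = 6$)
$U{\left(u \right)} = -8 - 2 u$ ($U{\left(u \right)} = - 2 \left(4 + u\right) = -8 - 2 u$)
$o{\left(v \right)} = 3 v^{2}$ ($o{\left(v \right)} = 3 v v = 3 v^{2}$)
$l = 25$ ($l = \left(\left(-8 - 0\right) + 3\right)^{2} = \left(\left(-8 + 0\right) + 3\right)^{2} = \left(-8 + 3\right)^{2} = \left(-5\right)^{2} = 25$)
$l b 31 + o{\left(J{\left(x{\left(-4,-4 \right)},-1 \right)} \right)} = 25 \left(-16\right) 31 + 3 \left(-1\right)^{2} = \left(-400\right) 31 + 3 \cdot 1 = -12400 + 3 = -12397$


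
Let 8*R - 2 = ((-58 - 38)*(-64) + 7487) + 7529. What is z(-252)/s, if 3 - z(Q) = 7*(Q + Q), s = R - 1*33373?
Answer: -14124/122911 ≈ -0.11491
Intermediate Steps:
R = 10581/4 (R = 1/4 + (((-58 - 38)*(-64) + 7487) + 7529)/8 = 1/4 + ((-96*(-64) + 7487) + 7529)/8 = 1/4 + ((6144 + 7487) + 7529)/8 = 1/4 + (13631 + 7529)/8 = 1/4 + (1/8)*21160 = 1/4 + 2645 = 10581/4 ≈ 2645.3)
s = -122911/4 (s = 10581/4 - 1*33373 = 10581/4 - 33373 = -122911/4 ≈ -30728.)
z(Q) = 3 - 14*Q (z(Q) = 3 - 7*(Q + Q) = 3 - 7*2*Q = 3 - 14*Q)
z(-252)/s = (3 - 14*(-252))/(-122911/4) = (3 + 3528)*(-4/122911) = 3531*(-4/122911) = -14124/122911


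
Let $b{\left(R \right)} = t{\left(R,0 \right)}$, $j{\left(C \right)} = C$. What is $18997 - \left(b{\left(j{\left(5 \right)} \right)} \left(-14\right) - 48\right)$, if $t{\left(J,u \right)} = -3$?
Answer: $19003$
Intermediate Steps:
$b{\left(R \right)} = -3$
$18997 - \left(b{\left(j{\left(5 \right)} \right)} \left(-14\right) - 48\right) = 18997 - \left(\left(-3\right) \left(-14\right) - 48\right) = 18997 - \left(42 - 48\right) = 18997 - -6 = 18997 + 6 = 19003$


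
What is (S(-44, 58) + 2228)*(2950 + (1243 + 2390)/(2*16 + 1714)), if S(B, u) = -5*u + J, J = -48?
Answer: 541204965/97 ≈ 5.5794e+6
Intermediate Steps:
S(B, u) = -48 - 5*u (S(B, u) = -5*u - 48 = -48 - 5*u)
(S(-44, 58) + 2228)*(2950 + (1243 + 2390)/(2*16 + 1714)) = ((-48 - 5*58) + 2228)*(2950 + (1243 + 2390)/(2*16 + 1714)) = ((-48 - 290) + 2228)*(2950 + 3633/(32 + 1714)) = (-338 + 2228)*(2950 + 3633/1746) = 1890*(2950 + 3633*(1/1746)) = 1890*(2950 + 1211/582) = 1890*(1718111/582) = 541204965/97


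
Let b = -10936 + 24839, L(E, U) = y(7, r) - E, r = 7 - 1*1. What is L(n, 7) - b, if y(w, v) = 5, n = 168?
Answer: -14066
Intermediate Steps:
r = 6 (r = 7 - 1 = 6)
L(E, U) = 5 - E
b = 13903
L(n, 7) - b = (5 - 1*168) - 1*13903 = (5 - 168) - 13903 = -163 - 13903 = -14066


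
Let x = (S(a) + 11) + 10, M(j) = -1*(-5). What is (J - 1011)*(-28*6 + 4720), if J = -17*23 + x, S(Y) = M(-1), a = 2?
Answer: -6263552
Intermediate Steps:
M(j) = 5
S(Y) = 5
x = 26 (x = (5 + 11) + 10 = 16 + 10 = 26)
J = -365 (J = -17*23 + 26 = -391 + 26 = -365)
(J - 1011)*(-28*6 + 4720) = (-365 - 1011)*(-28*6 + 4720) = -1376*(-168 + 4720) = -1376*4552 = -6263552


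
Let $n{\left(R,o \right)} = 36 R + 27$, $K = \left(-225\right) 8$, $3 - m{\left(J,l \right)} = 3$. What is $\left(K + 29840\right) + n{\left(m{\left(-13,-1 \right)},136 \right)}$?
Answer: $28067$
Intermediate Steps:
$m{\left(J,l \right)} = 0$ ($m{\left(J,l \right)} = 3 - 3 = 0$)
$K = -1800$
$n{\left(R,o \right)} = 27 + 36 R$
$\left(K + 29840\right) + n{\left(m{\left(-13,-1 \right)},136 \right)} = \left(-1800 + 29840\right) + \left(27 + 36 \cdot 0\right) = 28040 + \left(27 + 0\right) = 28040 + 27 = 28067$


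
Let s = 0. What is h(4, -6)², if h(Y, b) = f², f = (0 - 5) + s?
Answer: 625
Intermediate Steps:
f = -5 (f = (0 - 5) + 0 = -5 + 0 = -5)
h(Y, b) = 25 (h(Y, b) = (-5)² = 25)
h(4, -6)² = 25² = 625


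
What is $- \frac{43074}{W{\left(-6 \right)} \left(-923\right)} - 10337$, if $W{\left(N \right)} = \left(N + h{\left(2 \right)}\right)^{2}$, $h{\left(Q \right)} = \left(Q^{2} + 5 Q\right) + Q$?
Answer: $- \frac{477031013}{46150} \approx -10337.0$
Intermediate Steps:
$h{\left(Q \right)} = Q^{2} + 6 Q$
$W{\left(N \right)} = \left(16 + N\right)^{2}$ ($W{\left(N \right)} = \left(N + 2 \left(6 + 2\right)\right)^{2} = \left(N + 2 \cdot 8\right)^{2} = \left(N + 16\right)^{2} = \left(16 + N\right)^{2}$)
$- \frac{43074}{W{\left(-6 \right)} \left(-923\right)} - 10337 = - \frac{43074}{\left(16 - 6\right)^{2} \left(-923\right)} - 10337 = - \frac{43074}{10^{2} \left(-923\right)} - 10337 = - \frac{43074}{100 \left(-923\right)} - 10337 = - \frac{43074}{-92300} - 10337 = \left(-43074\right) \left(- \frac{1}{92300}\right) - 10337 = \frac{21537}{46150} - 10337 = - \frac{477031013}{46150}$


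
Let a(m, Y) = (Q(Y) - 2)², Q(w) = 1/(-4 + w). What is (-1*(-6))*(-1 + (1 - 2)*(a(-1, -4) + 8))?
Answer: -2595/32 ≈ -81.094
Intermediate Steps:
a(m, Y) = (-2 + 1/(-4 + Y))² (a(m, Y) = (1/(-4 + Y) - 2)² = (-2 + 1/(-4 + Y))²)
(-1*(-6))*(-1 + (1 - 2)*(a(-1, -4) + 8)) = (-1*(-6))*(-1 + (1 - 2)*((-9 + 2*(-4))²/(-4 - 4)² + 8)) = 6*(-1 - ((-9 - 8)²/(-8)² + 8)) = 6*(-1 - ((-17)²*(1/64) + 8)) = 6*(-1 - (289*(1/64) + 8)) = 6*(-1 - (289/64 + 8)) = 6*(-1 - 1*801/64) = 6*(-1 - 801/64) = 6*(-865/64) = -2595/32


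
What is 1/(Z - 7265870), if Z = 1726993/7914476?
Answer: -7914476/57505552007127 ≈ -1.3763e-7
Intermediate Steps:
Z = 1726993/7914476 (Z = 1726993*(1/7914476) = 1726993/7914476 ≈ 0.21821)
1/(Z - 7265870) = 1/(1726993/7914476 - 7265870) = 1/(-57505552007127/7914476) = -7914476/57505552007127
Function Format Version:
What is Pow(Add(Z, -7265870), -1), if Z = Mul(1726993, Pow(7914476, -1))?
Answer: Rational(-7914476, 57505552007127) ≈ -1.3763e-7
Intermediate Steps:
Z = Rational(1726993, 7914476) (Z = Mul(1726993, Rational(1, 7914476)) = Rational(1726993, 7914476) ≈ 0.21821)
Pow(Add(Z, -7265870), -1) = Pow(Add(Rational(1726993, 7914476), -7265870), -1) = Pow(Rational(-57505552007127, 7914476), -1) = Rational(-7914476, 57505552007127)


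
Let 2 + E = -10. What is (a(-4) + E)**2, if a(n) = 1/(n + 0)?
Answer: 2401/16 ≈ 150.06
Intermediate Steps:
E = -12 (E = -2 - 10 = -12)
a(n) = 1/n
(a(-4) + E)**2 = (1/(-4) - 12)**2 = (-1/4 - 12)**2 = (-49/4)**2 = 2401/16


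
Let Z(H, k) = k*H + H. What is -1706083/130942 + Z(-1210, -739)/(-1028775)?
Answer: -11346085609/816423370 ≈ -13.897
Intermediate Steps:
Z(H, k) = H + H*k (Z(H, k) = H*k + H = H + H*k)
-1706083/130942 + Z(-1210, -739)/(-1028775) = -1706083/130942 - 1210*(1 - 739)/(-1028775) = -1706083*1/130942 - 1210*(-738)*(-1/1028775) = -1706083/130942 + 892980*(-1/1028775) = -1706083/130942 - 5412/6235 = -11346085609/816423370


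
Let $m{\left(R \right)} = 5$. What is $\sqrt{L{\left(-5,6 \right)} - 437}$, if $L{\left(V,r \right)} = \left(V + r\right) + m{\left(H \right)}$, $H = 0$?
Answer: $i \sqrt{431} \approx 20.761 i$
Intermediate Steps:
$L{\left(V,r \right)} = 5 + V + r$ ($L{\left(V,r \right)} = \left(V + r\right) + 5 = 5 + V + r$)
$\sqrt{L{\left(-5,6 \right)} - 437} = \sqrt{\left(5 - 5 + 6\right) - 437} = \sqrt{6 - 437} = \sqrt{-431} = i \sqrt{431}$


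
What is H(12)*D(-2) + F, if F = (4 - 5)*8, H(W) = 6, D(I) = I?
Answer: -20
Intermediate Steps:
F = -8 (F = -1*8 = -8)
H(12)*D(-2) + F = 6*(-2) - 8 = -12 - 8 = -20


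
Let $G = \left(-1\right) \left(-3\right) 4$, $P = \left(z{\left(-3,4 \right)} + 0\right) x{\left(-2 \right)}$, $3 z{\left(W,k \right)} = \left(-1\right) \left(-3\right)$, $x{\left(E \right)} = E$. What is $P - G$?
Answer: $-14$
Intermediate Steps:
$z{\left(W,k \right)} = 1$ ($z{\left(W,k \right)} = \frac{\left(-1\right) \left(-3\right)}{3} = \frac{1}{3} \cdot 3 = 1$)
$P = -2$ ($P = \left(1 + 0\right) \left(-2\right) = 1 \left(-2\right) = -2$)
$G = 12$ ($G = 3 \cdot 4 = 12$)
$P - G = -2 - 12 = -14$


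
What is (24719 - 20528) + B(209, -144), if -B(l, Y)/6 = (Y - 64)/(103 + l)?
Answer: 4195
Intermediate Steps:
B(l, Y) = -6*(-64 + Y)/(103 + l) (B(l, Y) = -6*(Y - 64)/(103 + l) = -6*(-64 + Y)/(103 + l))
(24719 - 20528) + B(209, -144) = (24719 - 20528) + 6*(64 - 1*(-144))/(103 + 209) = 4191 + 6*(64 + 144)/312 = 4191 + 6*(1/312)*208 = 4191 + 4 = 4195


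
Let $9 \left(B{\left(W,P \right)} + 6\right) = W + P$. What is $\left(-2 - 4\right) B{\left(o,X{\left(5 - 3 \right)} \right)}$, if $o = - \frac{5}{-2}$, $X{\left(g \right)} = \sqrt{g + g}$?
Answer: $33$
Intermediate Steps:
$X{\left(g \right)} = \sqrt{2} \sqrt{g}$ ($X{\left(g \right)} = \sqrt{2 g} = \sqrt{2} \sqrt{g}$)
$o = \frac{5}{2}$ ($o = \left(-5\right) \left(- \frac{1}{2}\right) = \frac{5}{2} \approx 2.5$)
$B{\left(W,P \right)} = -6 + \frac{P}{9} + \frac{W}{9}$ ($B{\left(W,P \right)} = -6 + \frac{W + P}{9} = -6 + \frac{P + W}{9} = -6 + \left(\frac{P}{9} + \frac{W}{9}\right) = -6 + \frac{P}{9} + \frac{W}{9}$)
$\left(-2 - 4\right) B{\left(o,X{\left(5 - 3 \right)} \right)} = \left(-2 - 4\right) \left(-6 + \frac{\sqrt{2} \sqrt{5 - 3}}{9} + \frac{1}{9} \cdot \frac{5}{2}\right) = \left(-2 - 4\right) \left(-6 + \frac{\sqrt{2} \sqrt{2}}{9} + \frac{5}{18}\right) = - 6 \left(-6 + \frac{1}{9} \cdot 2 + \frac{5}{18}\right) = - 6 \left(-6 + \frac{2}{9} + \frac{5}{18}\right) = \left(-6\right) \left(- \frac{11}{2}\right) = 33$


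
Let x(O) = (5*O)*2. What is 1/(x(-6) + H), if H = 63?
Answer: 1/3 ≈ 0.33333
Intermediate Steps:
x(O) = 10*O
1/(x(-6) + H) = 1/(10*(-6) + 63) = 1/(-60 + 63) = 1/3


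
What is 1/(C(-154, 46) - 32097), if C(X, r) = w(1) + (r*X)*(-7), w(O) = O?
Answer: 1/17492 ≈ 5.7169e-5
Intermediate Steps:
C(X, r) = 1 - 7*X*r (C(X, r) = 1 + (r*X)*(-7) = 1 + (X*r)*(-7) = 1 - 7*X*r)
1/(C(-154, 46) - 32097) = 1/((1 - 7*(-154)*46) - 32097) = 1/((1 + 49588) - 32097) = 1/(49589 - 32097) = 1/17492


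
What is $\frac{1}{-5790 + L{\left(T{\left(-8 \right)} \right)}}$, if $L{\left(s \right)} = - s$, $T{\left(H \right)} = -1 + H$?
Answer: $- \frac{1}{5781} \approx -0.00017298$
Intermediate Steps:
$\frac{1}{-5790 + L{\left(T{\left(-8 \right)} \right)}} = \frac{1}{-5790 - \left(-1 - 8\right)} = \frac{1}{-5790 - -9} = \frac{1}{-5790 + 9} = \frac{1}{-5781} = - \frac{1}{5781}$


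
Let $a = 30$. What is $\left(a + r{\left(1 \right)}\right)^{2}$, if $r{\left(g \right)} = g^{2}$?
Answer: $961$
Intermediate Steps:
$\left(a + r{\left(1 \right)}\right)^{2} = \left(30 + 1^{2}\right)^{2} = \left(30 + 1\right)^{2} = 31^{2} = 961$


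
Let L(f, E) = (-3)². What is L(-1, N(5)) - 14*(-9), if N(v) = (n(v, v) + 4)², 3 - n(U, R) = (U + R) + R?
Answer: 135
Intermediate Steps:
n(U, R) = 3 - U - 2*R (n(U, R) = 3 - ((U + R) + R) = 3 - ((R + U) + R) = 3 - (U + 2*R) = 3 + (-U - 2*R) = 3 - U - 2*R)
N(v) = (7 - 3*v)² (N(v) = ((3 - v - 2*v) + 4)² = ((3 - 3*v) + 4)² = (7 - 3*v)²)
L(f, E) = 9
L(-1, N(5)) - 14*(-9) = 9 - 14*(-9) = 9 + 126 = 135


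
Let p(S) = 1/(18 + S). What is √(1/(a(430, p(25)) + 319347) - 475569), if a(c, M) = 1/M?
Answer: I*√28859476752710/7790 ≈ 689.62*I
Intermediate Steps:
√(1/(a(430, p(25)) + 319347) - 475569) = √(1/(1/(1/(18 + 25)) + 319347) - 475569) = √(1/(1/(1/43) + 319347) - 475569) = √(1/(43 + 319347) - 475569) = √(1/319390 - 475569) = √(-151891982909/319390) = I*√28859476752710/7790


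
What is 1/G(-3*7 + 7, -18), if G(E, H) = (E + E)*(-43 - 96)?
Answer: 1/3892 ≈ 0.00025694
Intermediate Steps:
G(E, H) = -278*E (G(E, H) = (2*E)*(-139) = -278*E)
1/G(-3*7 + 7, -18) = 1/(-278*(-3*7 + 7)) = 1/(-278*(-21 + 7)) = 1/(-278*(-14)) = 1/3892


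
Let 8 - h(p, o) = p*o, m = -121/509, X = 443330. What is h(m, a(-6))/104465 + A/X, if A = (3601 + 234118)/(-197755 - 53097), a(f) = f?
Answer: 4229049754257/69568774656826760 ≈ 6.0789e-5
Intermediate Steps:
m = -121/509 (m = -121*1/509 = -121/509 ≈ -0.23772)
A = -237719/250852 (A = 237719/(-250852) = 237719*(-1/250852) = -237719/250852 ≈ -0.94765)
h(p, o) = 8 - o*p (h(p, o) = 8 - p*o = 8 - o*p)
h(m, a(-6))/104465 + A/X = (8 - 1*(-6)*(-121/509))/104465 - 237719/250852/443330 = (8 - 726/509)*(1/104465) - 237719/250852*1/443330 = (3346/509)*(1/104465) - 237719/111210217160 = 3346/53172685 - 237719/111210217160 = 4229049754257/69568774656826760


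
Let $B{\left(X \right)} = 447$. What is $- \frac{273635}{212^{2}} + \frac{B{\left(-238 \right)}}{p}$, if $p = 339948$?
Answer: $- \frac{7750131751}{1273218576} \approx -6.087$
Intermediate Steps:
$- \frac{273635}{212^{2}} + \frac{B{\left(-238 \right)}}{p} = - \frac{273635}{212^{2}} + \frac{447}{339948} = - \frac{273635}{44944} + 447 \cdot \frac{1}{339948} = \left(-273635\right) \frac{1}{44944} + \frac{149}{113316} = - \frac{273635}{44944} + \frac{149}{113316} = - \frac{7750131751}{1273218576}$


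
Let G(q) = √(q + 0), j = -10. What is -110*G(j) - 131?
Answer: -131 - 110*I*√10 ≈ -131.0 - 347.85*I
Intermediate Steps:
G(q) = √q
-110*G(j) - 131 = -110*I*√10 - 131 = -131 - 110*I*√10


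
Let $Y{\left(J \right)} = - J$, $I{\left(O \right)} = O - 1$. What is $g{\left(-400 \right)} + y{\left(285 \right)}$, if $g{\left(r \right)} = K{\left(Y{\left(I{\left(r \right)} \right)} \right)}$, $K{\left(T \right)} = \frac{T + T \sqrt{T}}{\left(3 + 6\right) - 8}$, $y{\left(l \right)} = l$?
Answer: $686 + 401 \sqrt{401} \approx 8716.0$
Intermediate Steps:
$I{\left(O \right)} = -1 + O$
$K{\left(T \right)} = T + T^{\frac{3}{2}}$ ($K{\left(T \right)} = \frac{T + T^{\frac{3}{2}}}{9 - 8} = \frac{T + T^{\frac{3}{2}}}{1} = \left(T + T^{\frac{3}{2}}\right) 1 = T + T^{\frac{3}{2}}$)
$g{\left(r \right)} = 1 + \left(1 - r\right)^{\frac{3}{2}} - r$ ($g{\left(r \right)} = - (-1 + r) + \left(- (-1 + r)\right)^{\frac{3}{2}} = \left(1 - r\right) + \left(1 - r\right)^{\frac{3}{2}} = 1 + \left(1 - r\right)^{\frac{3}{2}} - r$)
$g{\left(-400 \right)} + y{\left(285 \right)} = \left(1 + \left(1 - -400\right)^{\frac{3}{2}} - -400\right) + 285 = \left(1 + \left(1 + 400\right)^{\frac{3}{2}} + 400\right) + 285 = \left(1 + 401^{\frac{3}{2}} + 400\right) + 285 = \left(1 + 401 \sqrt{401} + 400\right) + 285 = \left(401 + 401 \sqrt{401}\right) + 285 = 686 + 401 \sqrt{401}$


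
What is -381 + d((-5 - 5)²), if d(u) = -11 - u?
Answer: -492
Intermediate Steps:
-381 + d((-5 - 5)²) = -381 + (-11 - (-5 - 5)²) = -381 + (-11 - 1*(-10)²) = -381 + (-11 - 1*100) = -381 + (-11 - 100) = -381 - 111 = -492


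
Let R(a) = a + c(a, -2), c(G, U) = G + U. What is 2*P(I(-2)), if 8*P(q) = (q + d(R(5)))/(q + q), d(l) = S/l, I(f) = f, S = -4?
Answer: 5/32 ≈ 0.15625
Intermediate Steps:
R(a) = -2 + 2*a (R(a) = a + (a - 2) = a + (-2 + a) = -2 + 2*a)
d(l) = -4/l
P(q) = (-1/2 + q)/(16*q) (P(q) = ((q - 4/(-2 + 2*5))/(q + q))/8 = ((q - 4/(-2 + 10))/((2*q)))/8 = ((q - 4/8)*(1/(2*q)))/8 = ((q - 4*1/8)*(1/(2*q)))/8 = ((q - 1/2)*(1/(2*q)))/8 = ((-1/2 + q)*(1/(2*q)))/8 = ((-1/2 + q)/(2*q))/8 = (-1/2 + q)/(16*q))
2*P(I(-2)) = 2*((1/32)*(-1 + 2*(-2))/(-2)) = 2*((1/32)*(-1/2)*(-1 - 4)) = 2*((1/32)*(-1/2)*(-5)) = 2*(5/64) = 5/32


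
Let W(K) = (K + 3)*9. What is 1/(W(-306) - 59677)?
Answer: -1/62404 ≈ -1.6025e-5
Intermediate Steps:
W(K) = 27 + 9*K (W(K) = (3 + K)*9 = 27 + 9*K)
1/(W(-306) - 59677) = 1/((27 + 9*(-306)) - 59677) = 1/((27 - 2754) - 59677) = 1/(-2727 - 59677) = 1/(-62404) = -1/62404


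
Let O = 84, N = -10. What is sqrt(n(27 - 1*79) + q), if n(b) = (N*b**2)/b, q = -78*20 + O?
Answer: 2*I*sqrt(239) ≈ 30.919*I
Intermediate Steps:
q = -1476 (q = -78*20 + 84 = -1560 + 84 = -1476)
n(b) = -10*b (n(b) = (-10*b**2)/b = -10*b)
sqrt(n(27 - 1*79) + q) = sqrt(-10*(27 - 1*79) - 1476) = sqrt(-10*(27 - 79) - 1476) = sqrt(-10*(-52) - 1476) = sqrt(520 - 1476) = sqrt(-956) = 2*I*sqrt(239)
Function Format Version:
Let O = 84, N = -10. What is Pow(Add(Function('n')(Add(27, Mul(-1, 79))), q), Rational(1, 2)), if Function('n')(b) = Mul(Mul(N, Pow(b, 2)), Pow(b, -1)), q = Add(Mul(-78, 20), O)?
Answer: Mul(2, I, Pow(239, Rational(1, 2))) ≈ Mul(30.919, I)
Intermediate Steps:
q = -1476 (q = Add(Mul(-78, 20), 84) = Add(-1560, 84) = -1476)
Function('n')(b) = Mul(-10, b) (Function('n')(b) = Mul(Mul(-10, Pow(b, 2)), Pow(b, -1)) = Mul(-10, b))
Pow(Add(Function('n')(Add(27, Mul(-1, 79))), q), Rational(1, 2)) = Pow(Add(Mul(-10, Add(27, Mul(-1, 79))), -1476), Rational(1, 2)) = Pow(Add(Mul(-10, Add(27, -79)), -1476), Rational(1, 2)) = Pow(Add(Mul(-10, -52), -1476), Rational(1, 2)) = Pow(Add(520, -1476), Rational(1, 2)) = Pow(-956, Rational(1, 2)) = Mul(2, I, Pow(239, Rational(1, 2)))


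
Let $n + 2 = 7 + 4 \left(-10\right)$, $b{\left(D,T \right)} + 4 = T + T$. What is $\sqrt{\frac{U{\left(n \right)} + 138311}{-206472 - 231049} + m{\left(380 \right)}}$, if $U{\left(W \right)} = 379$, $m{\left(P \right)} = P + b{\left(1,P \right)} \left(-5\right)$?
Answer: $\frac{i \sqrt{13283763393610}}{62503} \approx 58.312 i$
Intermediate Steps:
$b{\left(D,T \right)} = -4 + 2 T$ ($b{\left(D,T \right)} = -4 + \left(T + T\right) = -4 + 2 T$)
$m{\left(P \right)} = 20 - 9 P$ ($m{\left(P \right)} = P + \left(-4 + 2 P\right) \left(-5\right) = P - \left(-20 + 10 P\right) = 20 - 9 P$)
$n = -35$ ($n = -2 + \left(7 + 4 \left(-10\right)\right) = -2 + \left(7 - 40\right) = -2 - 33 = -35$)
$\sqrt{\frac{U{\left(n \right)} + 138311}{-206472 - 231049} + m{\left(380 \right)}} = \sqrt{\frac{379 + 138311}{-206472 - 231049} + \left(20 - 3420\right)} = \sqrt{\frac{138690}{-437521} + \left(20 - 3420\right)} = \sqrt{138690 \left(- \frac{1}{437521}\right) - 3400} = \sqrt{- \frac{138690}{437521} - 3400} = \sqrt{- \frac{1487710090}{437521}} = \frac{i \sqrt{13283763393610}}{62503}$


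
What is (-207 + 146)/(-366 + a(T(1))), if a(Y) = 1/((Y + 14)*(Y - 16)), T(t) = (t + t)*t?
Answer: 13664/81985 ≈ 0.16666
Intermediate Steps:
T(t) = 2*t**2 (T(t) = (2*t)*t = 2*t**2)
a(Y) = 1/((-16 + Y)*(14 + Y)) (a(Y) = 1/((14 + Y)*(-16 + Y)) = 1/((-16 + Y)*(14 + Y)))
(-207 + 146)/(-366 + a(T(1))) = (-207 + 146)/(-366 + 1/(-224 + (2*1**2)**2 - 4*1**2)) = -61/(-366 + 1/(-224 + (2*1)**2 - 4)) = -61/(-366 + 1/(-224 + 2**2 - 2*2)) = -61/(-366 + 1/(-224 + 4 - 4)) = -61/(-366 + 1/(-224)) = -61/(-366 - 1/224) = -61/(-81985/224) = -61*(-224/81985) = 13664/81985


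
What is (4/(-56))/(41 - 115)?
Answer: 1/1036 ≈ 0.00096525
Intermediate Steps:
(4/(-56))/(41 - 115) = (4*(-1/56))/(-74) = -1/74*(-1/14) = 1/1036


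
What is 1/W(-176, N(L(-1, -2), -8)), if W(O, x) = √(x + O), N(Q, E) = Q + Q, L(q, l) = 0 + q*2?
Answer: -I*√5/30 ≈ -0.074536*I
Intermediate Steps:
L(q, l) = 2*q (L(q, l) = 0 + 2*q = 2*q)
N(Q, E) = 2*Q
W(O, x) = √(O + x)
1/W(-176, N(L(-1, -2), -8)) = 1/(√(-176 + 2*(2*(-1)))) = 1/(√(-176 + 2*(-2))) = 1/(√(-176 - 4)) = 1/(√(-180)) = 1/(6*I*√5) = -I*√5/30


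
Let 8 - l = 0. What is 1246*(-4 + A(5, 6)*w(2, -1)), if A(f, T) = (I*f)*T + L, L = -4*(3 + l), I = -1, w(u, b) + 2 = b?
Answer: 271628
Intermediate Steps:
l = 8 (l = 8 - 1*0 = 8 + 0 = 8)
w(u, b) = -2 + b
L = -44 (L = -4*(3 + 8) = -4*11 = -44)
A(f, T) = -44 - T*f (A(f, T) = (-f)*T - 44 = -T*f - 44 = -44 - T*f)
1246*(-4 + A(5, 6)*w(2, -1)) = 1246*(-4 + (-44 - 1*6*5)*(-2 - 1)) = 1246*(-4 + (-44 - 30)*(-3)) = 1246*(-4 - 74*(-3)) = 1246*(-4 + 222) = 1246*218 = 271628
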